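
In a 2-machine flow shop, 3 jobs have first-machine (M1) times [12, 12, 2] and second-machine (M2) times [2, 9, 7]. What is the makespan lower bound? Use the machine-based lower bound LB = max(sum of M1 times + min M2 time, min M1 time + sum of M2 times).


LB1 = sum(M1 times) + min(M2 times) = 26 + 2 = 28
LB2 = min(M1 times) + sum(M2 times) = 2 + 18 = 20
Lower bound = max(LB1, LB2) = max(28, 20) = 28

28


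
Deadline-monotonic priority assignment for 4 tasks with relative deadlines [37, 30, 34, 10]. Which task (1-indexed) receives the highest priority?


Sort tasks by relative deadline (ascending):
  Task 4: deadline = 10
  Task 2: deadline = 30
  Task 3: deadline = 34
  Task 1: deadline = 37
Priority order (highest first): [4, 2, 3, 1]
Highest priority task = 4

4


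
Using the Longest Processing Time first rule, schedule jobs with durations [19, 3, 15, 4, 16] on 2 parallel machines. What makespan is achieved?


Sort jobs in decreasing order (LPT): [19, 16, 15, 4, 3]
Assign each job to the least loaded machine:
  Machine 1: jobs [19, 4, 3], load = 26
  Machine 2: jobs [16, 15], load = 31
Makespan = max load = 31

31


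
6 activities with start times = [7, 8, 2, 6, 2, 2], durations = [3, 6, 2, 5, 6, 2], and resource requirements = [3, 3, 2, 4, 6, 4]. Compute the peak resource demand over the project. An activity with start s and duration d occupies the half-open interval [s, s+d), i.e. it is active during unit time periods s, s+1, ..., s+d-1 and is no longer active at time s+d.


Each activity i is active on [start_i, start_i + duration_i).
Compute total resource usage per time slot:
  t=0: active resources = [], total = 0
  t=1: active resources = [], total = 0
  t=2: active resources = [2, 6, 4], total = 12
  t=3: active resources = [2, 6, 4], total = 12
  t=4: active resources = [6], total = 6
  t=5: active resources = [6], total = 6
  t=6: active resources = [4, 6], total = 10
  t=7: active resources = [3, 4, 6], total = 13
  t=8: active resources = [3, 3, 4], total = 10
  t=9: active resources = [3, 3, 4], total = 10
  t=10: active resources = [3, 4], total = 7
  t=11: active resources = [3], total = 3
  t=12: active resources = [3], total = 3
  t=13: active resources = [3], total = 3
Peak resource demand = 13

13


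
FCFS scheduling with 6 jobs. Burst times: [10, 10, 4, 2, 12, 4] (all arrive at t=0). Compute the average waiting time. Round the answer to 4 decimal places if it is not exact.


FCFS order (as given): [10, 10, 4, 2, 12, 4]
Waiting times:
  Job 1: wait = 0
  Job 2: wait = 10
  Job 3: wait = 20
  Job 4: wait = 24
  Job 5: wait = 26
  Job 6: wait = 38
Sum of waiting times = 118
Average waiting time = 118/6 = 19.6667

19.6667


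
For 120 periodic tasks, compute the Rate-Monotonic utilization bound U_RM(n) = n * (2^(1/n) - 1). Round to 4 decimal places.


Compute 2^(1/120) = 1.0057929411
Subtract 1: 1.0057929411 - 1 = 0.0057929411
Multiply by n: 120 * 0.0057929411 = 0.6951529320
Round to 4 dp: 0.6952

0.6952


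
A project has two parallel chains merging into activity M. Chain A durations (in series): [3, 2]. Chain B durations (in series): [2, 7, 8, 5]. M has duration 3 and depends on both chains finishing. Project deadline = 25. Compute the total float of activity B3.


Forward pass: ES(B3) = sum of predecessors on chain B = 9
EF = ES + duration = 9 + 8 = 17
Backward pass: LF(M) = deadline = 25; LS(M) = 25 - 3 = 22
LF(B3) = LS(M) - sum(successors on chain B) = 22 - 5 = 17
LS = LF - duration = 17 - 8 = 9
Total float = LS - ES = 9 - 9 = 0

0


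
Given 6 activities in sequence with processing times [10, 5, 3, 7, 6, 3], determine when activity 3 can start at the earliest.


Activity 3 starts after activities 1 through 2 complete.
Predecessor durations: [10, 5]
ES = 10 + 5 = 15

15


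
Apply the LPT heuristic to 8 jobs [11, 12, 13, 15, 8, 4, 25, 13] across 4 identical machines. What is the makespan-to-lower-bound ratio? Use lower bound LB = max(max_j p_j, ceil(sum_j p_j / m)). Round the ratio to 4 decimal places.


LPT order: [25, 15, 13, 13, 12, 11, 8, 4]
Machine loads after assignment: [25, 27, 25, 24]
LPT makespan = 27
Lower bound = max(max_job, ceil(total/4)) = max(25, 26) = 26
Ratio = 27 / 26 = 1.0385

1.0385


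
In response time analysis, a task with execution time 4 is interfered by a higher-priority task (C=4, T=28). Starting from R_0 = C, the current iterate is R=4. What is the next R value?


R_next = C + ceil(R_prev / T_hp) * C_hp
ceil(4 / 28) = ceil(0.1429) = 1
Interference = 1 * 4 = 4
R_next = 4 + 4 = 8

8


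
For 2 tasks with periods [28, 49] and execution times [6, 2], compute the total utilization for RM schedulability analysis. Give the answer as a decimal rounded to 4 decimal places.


Compute individual utilizations (exact fractions):
  Task 1: C/T = 6/28 = 3/14 (approx. 0.2143)
  Task 2: C/T = 2/49 (approx. 0.0408)
Total utilization U = 3/14 + 2/49 = 25/98
Rounded to 4 decimal places: U = 0.2551
RM (Liu & Layland) bound for 2 tasks = 0.828427; compare with U = 25/98 (approx. 0.255102)
U <= bound, so schedulable by RM sufficient condition.

0.2551


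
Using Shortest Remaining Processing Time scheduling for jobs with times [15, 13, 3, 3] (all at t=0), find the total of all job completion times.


Since all jobs arrive at t=0, SRPT equals SPT ordering.
SPT order: [3, 3, 13, 15]
Completion times:
  Job 1: p=3, C=3
  Job 2: p=3, C=6
  Job 3: p=13, C=19
  Job 4: p=15, C=34
Total completion time = 3 + 6 + 19 + 34 = 62

62


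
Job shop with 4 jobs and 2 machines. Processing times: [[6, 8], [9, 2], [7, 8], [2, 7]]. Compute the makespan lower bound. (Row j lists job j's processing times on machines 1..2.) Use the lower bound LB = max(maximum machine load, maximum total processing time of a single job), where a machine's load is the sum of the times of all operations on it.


Machine loads:
  Machine 1: 6 + 9 + 7 + 2 = 24
  Machine 2: 8 + 2 + 8 + 7 = 25
Max machine load = 25
Job totals:
  Job 1: 14
  Job 2: 11
  Job 3: 15
  Job 4: 9
Max job total = 15
Lower bound = max(25, 15) = 25

25


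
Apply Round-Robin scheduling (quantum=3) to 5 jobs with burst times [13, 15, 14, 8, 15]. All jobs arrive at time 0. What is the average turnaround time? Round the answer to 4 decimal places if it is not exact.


Time quantum = 3
Execution trace:
  J1 runs 3 units, time = 3
  J2 runs 3 units, time = 6
  J3 runs 3 units, time = 9
  J4 runs 3 units, time = 12
  J5 runs 3 units, time = 15
  J1 runs 3 units, time = 18
  J2 runs 3 units, time = 21
  J3 runs 3 units, time = 24
  J4 runs 3 units, time = 27
  J5 runs 3 units, time = 30
  J1 runs 3 units, time = 33
  J2 runs 3 units, time = 36
  J3 runs 3 units, time = 39
  J4 runs 2 units, time = 41
  J5 runs 3 units, time = 44
  J1 runs 3 units, time = 47
  J2 runs 3 units, time = 50
  J3 runs 3 units, time = 53
  J5 runs 3 units, time = 56
  J1 runs 1 units, time = 57
  J2 runs 3 units, time = 60
  J3 runs 2 units, time = 62
  J5 runs 3 units, time = 65
Finish times: [57, 60, 62, 41, 65]
Average turnaround = 285/5 = 57.0

57.0


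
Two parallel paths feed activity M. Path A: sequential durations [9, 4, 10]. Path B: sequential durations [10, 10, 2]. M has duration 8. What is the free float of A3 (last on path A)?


ES(A3) = sum of predecessors on chain A = 13
EF(A3) = ES + duration = 13 + 10 = 23
Successor of A3 is M. ES(M) = max(sum(A), sum(B)) = max(23, 22) = 23
Free float = ES(successor) - EF(current) = 23 - 23 = 0

0


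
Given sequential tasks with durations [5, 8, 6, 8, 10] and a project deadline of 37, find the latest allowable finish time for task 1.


LF(activity 1) = deadline - sum of successor durations
Successors: activities 2 through 5 with durations [8, 6, 8, 10]
Sum of successor durations = 32
LF = 37 - 32 = 5

5


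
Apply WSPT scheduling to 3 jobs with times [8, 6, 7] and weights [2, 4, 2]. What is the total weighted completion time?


Compute p/w ratios and sort ascending (WSPT): [(6, 4), (7, 2), (8, 2)]
Compute weighted completion times:
  Job (p=6,w=4): C=6, w*C=4*6=24
  Job (p=7,w=2): C=13, w*C=2*13=26
  Job (p=8,w=2): C=21, w*C=2*21=42
Total weighted completion time = 92

92


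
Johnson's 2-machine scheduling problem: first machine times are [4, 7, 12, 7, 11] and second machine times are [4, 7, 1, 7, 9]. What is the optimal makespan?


Apply Johnson's rule:
  Group 1 (a <= b): [(1, 4, 4), (2, 7, 7), (4, 7, 7)]
  Group 2 (a > b): [(5, 11, 9), (3, 12, 1)]
Optimal job order: [1, 2, 4, 5, 3]
Schedule:
  Job 1: M1 done at 4, M2 done at 8
  Job 2: M1 done at 11, M2 done at 18
  Job 4: M1 done at 18, M2 done at 25
  Job 5: M1 done at 29, M2 done at 38
  Job 3: M1 done at 41, M2 done at 42
Makespan = 42

42


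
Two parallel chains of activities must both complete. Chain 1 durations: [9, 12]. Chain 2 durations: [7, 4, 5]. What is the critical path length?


Path A total = 9 + 12 = 21
Path B total = 7 + 4 + 5 = 16
Critical path = longest path = max(21, 16) = 21

21


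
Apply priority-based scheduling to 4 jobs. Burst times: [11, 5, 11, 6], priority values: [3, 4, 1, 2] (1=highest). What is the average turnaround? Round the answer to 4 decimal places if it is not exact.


Sort by priority (ascending = highest first):
Order: [(1, 11), (2, 6), (3, 11), (4, 5)]
Completion times:
  Priority 1, burst=11, C=11
  Priority 2, burst=6, C=17
  Priority 3, burst=11, C=28
  Priority 4, burst=5, C=33
Average turnaround = 89/4 = 22.25

22.25


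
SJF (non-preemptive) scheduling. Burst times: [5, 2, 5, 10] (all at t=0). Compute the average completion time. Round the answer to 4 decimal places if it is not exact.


SJF order (ascending): [2, 5, 5, 10]
Completion times:
  Job 1: burst=2, C=2
  Job 2: burst=5, C=7
  Job 3: burst=5, C=12
  Job 4: burst=10, C=22
Average completion = 43/4 = 10.75

10.75


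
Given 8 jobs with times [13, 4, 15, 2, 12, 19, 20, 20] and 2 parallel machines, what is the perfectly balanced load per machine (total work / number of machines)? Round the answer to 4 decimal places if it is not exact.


Total processing time = 13 + 4 + 15 + 2 + 12 + 19 + 20 + 20 = 105
Number of machines = 2
Ideal balanced load = 105 / 2 = 52.5

52.5


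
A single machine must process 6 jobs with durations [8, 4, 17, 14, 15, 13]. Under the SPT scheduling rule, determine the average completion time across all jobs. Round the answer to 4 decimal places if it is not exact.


Sort jobs by processing time (SPT order): [4, 8, 13, 14, 15, 17]
Compute completion times sequentially:
  Job 1: processing = 4, completes at 4
  Job 2: processing = 8, completes at 12
  Job 3: processing = 13, completes at 25
  Job 4: processing = 14, completes at 39
  Job 5: processing = 15, completes at 54
  Job 6: processing = 17, completes at 71
Sum of completion times = 205
Average completion time = 205/6 = 34.1667

34.1667


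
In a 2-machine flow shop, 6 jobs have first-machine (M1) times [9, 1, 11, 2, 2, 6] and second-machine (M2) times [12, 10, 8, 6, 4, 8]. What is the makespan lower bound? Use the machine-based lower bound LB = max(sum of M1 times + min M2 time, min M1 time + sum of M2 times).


LB1 = sum(M1 times) + min(M2 times) = 31 + 4 = 35
LB2 = min(M1 times) + sum(M2 times) = 1 + 48 = 49
Lower bound = max(LB1, LB2) = max(35, 49) = 49

49


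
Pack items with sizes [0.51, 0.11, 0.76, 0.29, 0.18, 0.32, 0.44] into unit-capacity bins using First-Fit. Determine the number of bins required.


Place items sequentially using First-Fit:
  Item 0.51 -> new Bin 1
  Item 0.11 -> Bin 1 (now 0.62)
  Item 0.76 -> new Bin 2
  Item 0.29 -> Bin 1 (now 0.91)
  Item 0.18 -> Bin 2 (now 0.94)
  Item 0.32 -> new Bin 3
  Item 0.44 -> Bin 3 (now 0.76)
Total bins used = 3

3


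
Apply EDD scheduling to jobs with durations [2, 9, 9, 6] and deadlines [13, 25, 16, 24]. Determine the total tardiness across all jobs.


Sort by due date (EDD order): [(2, 13), (9, 16), (6, 24), (9, 25)]
Compute completion times and tardiness:
  Job 1: p=2, d=13, C=2, tardiness=max(0,2-13)=0
  Job 2: p=9, d=16, C=11, tardiness=max(0,11-16)=0
  Job 3: p=6, d=24, C=17, tardiness=max(0,17-24)=0
  Job 4: p=9, d=25, C=26, tardiness=max(0,26-25)=1
Total tardiness = 1

1


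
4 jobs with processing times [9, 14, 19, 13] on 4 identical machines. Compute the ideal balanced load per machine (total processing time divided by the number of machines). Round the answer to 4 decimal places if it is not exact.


Total processing time = 9 + 14 + 19 + 13 = 55
Number of machines = 4
Ideal balanced load = 55 / 4 = 13.75

13.75


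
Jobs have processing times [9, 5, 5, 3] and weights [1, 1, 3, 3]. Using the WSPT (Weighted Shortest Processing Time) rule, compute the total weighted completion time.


Compute p/w ratios and sort ascending (WSPT): [(3, 3), (5, 3), (5, 1), (9, 1)]
Compute weighted completion times:
  Job (p=3,w=3): C=3, w*C=3*3=9
  Job (p=5,w=3): C=8, w*C=3*8=24
  Job (p=5,w=1): C=13, w*C=1*13=13
  Job (p=9,w=1): C=22, w*C=1*22=22
Total weighted completion time = 68

68


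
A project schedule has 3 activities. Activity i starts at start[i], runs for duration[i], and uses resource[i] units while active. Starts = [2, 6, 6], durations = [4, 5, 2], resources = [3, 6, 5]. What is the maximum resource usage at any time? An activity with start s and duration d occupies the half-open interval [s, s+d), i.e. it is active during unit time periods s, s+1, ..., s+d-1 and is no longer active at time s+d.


Each activity i is active on [start_i, start_i + duration_i).
Compute total resource usage per time slot:
  t=0: active resources = [], total = 0
  t=1: active resources = [], total = 0
  t=2: active resources = [3], total = 3
  t=3: active resources = [3], total = 3
  t=4: active resources = [3], total = 3
  t=5: active resources = [3], total = 3
  t=6: active resources = [6, 5], total = 11
  t=7: active resources = [6, 5], total = 11
  t=8: active resources = [6], total = 6
  t=9: active resources = [6], total = 6
  t=10: active resources = [6], total = 6
Peak resource demand = 11

11


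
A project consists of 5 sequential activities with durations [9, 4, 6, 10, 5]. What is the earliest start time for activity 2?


Activity 2 starts after activities 1 through 1 complete.
Predecessor durations: [9]
ES = 9 = 9

9


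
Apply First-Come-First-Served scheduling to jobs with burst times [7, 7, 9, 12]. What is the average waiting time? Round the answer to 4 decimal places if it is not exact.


FCFS order (as given): [7, 7, 9, 12]
Waiting times:
  Job 1: wait = 0
  Job 2: wait = 7
  Job 3: wait = 14
  Job 4: wait = 23
Sum of waiting times = 44
Average waiting time = 44/4 = 11.0

11.0


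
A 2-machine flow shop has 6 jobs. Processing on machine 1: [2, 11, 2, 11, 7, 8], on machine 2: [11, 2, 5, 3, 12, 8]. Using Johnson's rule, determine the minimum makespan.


Apply Johnson's rule:
  Group 1 (a <= b): [(1, 2, 11), (3, 2, 5), (5, 7, 12), (6, 8, 8)]
  Group 2 (a > b): [(4, 11, 3), (2, 11, 2)]
Optimal job order: [1, 3, 5, 6, 4, 2]
Schedule:
  Job 1: M1 done at 2, M2 done at 13
  Job 3: M1 done at 4, M2 done at 18
  Job 5: M1 done at 11, M2 done at 30
  Job 6: M1 done at 19, M2 done at 38
  Job 4: M1 done at 30, M2 done at 41
  Job 2: M1 done at 41, M2 done at 43
Makespan = 43

43


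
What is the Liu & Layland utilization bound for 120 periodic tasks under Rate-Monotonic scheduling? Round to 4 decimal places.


Compute 2^(1/120) = 1.0057929411
Subtract 1: 1.0057929411 - 1 = 0.0057929411
Multiply by n: 120 * 0.0057929411 = 0.6951529320
Round to 4 dp: 0.6952

0.6952


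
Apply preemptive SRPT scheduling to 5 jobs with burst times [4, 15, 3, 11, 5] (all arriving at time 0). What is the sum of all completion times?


Since all jobs arrive at t=0, SRPT equals SPT ordering.
SPT order: [3, 4, 5, 11, 15]
Completion times:
  Job 1: p=3, C=3
  Job 2: p=4, C=7
  Job 3: p=5, C=12
  Job 4: p=11, C=23
  Job 5: p=15, C=38
Total completion time = 3 + 7 + 12 + 23 + 38 = 83

83


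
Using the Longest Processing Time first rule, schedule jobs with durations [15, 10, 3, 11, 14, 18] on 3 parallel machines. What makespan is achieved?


Sort jobs in decreasing order (LPT): [18, 15, 14, 11, 10, 3]
Assign each job to the least loaded machine:
  Machine 1: jobs [18, 3], load = 21
  Machine 2: jobs [15, 10], load = 25
  Machine 3: jobs [14, 11], load = 25
Makespan = max load = 25

25


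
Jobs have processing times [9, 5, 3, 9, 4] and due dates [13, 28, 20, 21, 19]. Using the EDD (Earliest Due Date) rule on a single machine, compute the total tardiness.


Sort by due date (EDD order): [(9, 13), (4, 19), (3, 20), (9, 21), (5, 28)]
Compute completion times and tardiness:
  Job 1: p=9, d=13, C=9, tardiness=max(0,9-13)=0
  Job 2: p=4, d=19, C=13, tardiness=max(0,13-19)=0
  Job 3: p=3, d=20, C=16, tardiness=max(0,16-20)=0
  Job 4: p=9, d=21, C=25, tardiness=max(0,25-21)=4
  Job 5: p=5, d=28, C=30, tardiness=max(0,30-28)=2
Total tardiness = 6

6


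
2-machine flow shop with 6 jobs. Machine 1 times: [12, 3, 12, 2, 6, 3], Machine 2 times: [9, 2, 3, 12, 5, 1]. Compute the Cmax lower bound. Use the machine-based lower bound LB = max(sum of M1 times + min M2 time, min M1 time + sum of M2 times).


LB1 = sum(M1 times) + min(M2 times) = 38 + 1 = 39
LB2 = min(M1 times) + sum(M2 times) = 2 + 32 = 34
Lower bound = max(LB1, LB2) = max(39, 34) = 39

39


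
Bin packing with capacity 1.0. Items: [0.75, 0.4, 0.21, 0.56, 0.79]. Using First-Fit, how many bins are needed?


Place items sequentially using First-Fit:
  Item 0.75 -> new Bin 1
  Item 0.4 -> new Bin 2
  Item 0.21 -> Bin 1 (now 0.96)
  Item 0.56 -> Bin 2 (now 0.96)
  Item 0.79 -> new Bin 3
Total bins used = 3

3


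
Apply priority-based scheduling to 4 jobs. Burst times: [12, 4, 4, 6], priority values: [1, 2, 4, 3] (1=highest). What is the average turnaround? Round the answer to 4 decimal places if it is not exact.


Sort by priority (ascending = highest first):
Order: [(1, 12), (2, 4), (3, 6), (4, 4)]
Completion times:
  Priority 1, burst=12, C=12
  Priority 2, burst=4, C=16
  Priority 3, burst=6, C=22
  Priority 4, burst=4, C=26
Average turnaround = 76/4 = 19.0

19.0


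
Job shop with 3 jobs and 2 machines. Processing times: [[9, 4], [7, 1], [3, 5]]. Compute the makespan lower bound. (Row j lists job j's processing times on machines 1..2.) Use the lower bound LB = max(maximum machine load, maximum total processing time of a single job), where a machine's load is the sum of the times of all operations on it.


Machine loads:
  Machine 1: 9 + 7 + 3 = 19
  Machine 2: 4 + 1 + 5 = 10
Max machine load = 19
Job totals:
  Job 1: 13
  Job 2: 8
  Job 3: 8
Max job total = 13
Lower bound = max(19, 13) = 19

19


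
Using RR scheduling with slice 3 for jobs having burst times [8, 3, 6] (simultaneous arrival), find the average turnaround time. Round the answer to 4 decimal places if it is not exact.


Time quantum = 3
Execution trace:
  J1 runs 3 units, time = 3
  J2 runs 3 units, time = 6
  J3 runs 3 units, time = 9
  J1 runs 3 units, time = 12
  J3 runs 3 units, time = 15
  J1 runs 2 units, time = 17
Finish times: [17, 6, 15]
Average turnaround = 38/3 = 12.6667

12.6667


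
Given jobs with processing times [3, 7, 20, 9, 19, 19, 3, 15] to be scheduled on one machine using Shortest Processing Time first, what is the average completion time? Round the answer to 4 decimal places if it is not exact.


Sort jobs by processing time (SPT order): [3, 3, 7, 9, 15, 19, 19, 20]
Compute completion times sequentially:
  Job 1: processing = 3, completes at 3
  Job 2: processing = 3, completes at 6
  Job 3: processing = 7, completes at 13
  Job 4: processing = 9, completes at 22
  Job 5: processing = 15, completes at 37
  Job 6: processing = 19, completes at 56
  Job 7: processing = 19, completes at 75
  Job 8: processing = 20, completes at 95
Sum of completion times = 307
Average completion time = 307/8 = 38.375

38.375


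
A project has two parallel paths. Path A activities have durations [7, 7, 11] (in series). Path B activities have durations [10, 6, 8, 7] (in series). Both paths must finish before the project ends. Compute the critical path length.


Path A total = 7 + 7 + 11 = 25
Path B total = 10 + 6 + 8 + 7 = 31
Critical path = longest path = max(25, 31) = 31

31


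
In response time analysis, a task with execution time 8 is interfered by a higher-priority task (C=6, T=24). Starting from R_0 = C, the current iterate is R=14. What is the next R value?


R_next = C + ceil(R_prev / T_hp) * C_hp
ceil(14 / 24) = ceil(0.5833) = 1
Interference = 1 * 6 = 6
R_next = 8 + 6 = 14
R_next = R_prev, so the iteration has converged (response time = 14).

14


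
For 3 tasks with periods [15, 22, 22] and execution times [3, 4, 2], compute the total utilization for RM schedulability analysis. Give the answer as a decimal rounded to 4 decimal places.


Compute individual utilizations (exact fractions):
  Task 1: C/T = 3/15 = 1/5 (approx. 0.2)
  Task 2: C/T = 4/22 = 2/11 (approx. 0.1818)
  Task 3: C/T = 2/22 = 1/11 (approx. 0.0909)
Total utilization U = 1/5 + 2/11 + 1/11 = 26/55
Rounded to 4 decimal places: U = 0.4727
RM (Liu & Layland) bound for 3 tasks = 0.779763; compare with U = 26/55 (approx. 0.472727)
U <= bound, so schedulable by RM sufficient condition.

0.4727


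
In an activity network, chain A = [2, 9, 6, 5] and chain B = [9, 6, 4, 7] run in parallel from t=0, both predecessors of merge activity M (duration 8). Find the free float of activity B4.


ES(B4) = sum of predecessors on chain B = 19
EF(B4) = ES + duration = 19 + 7 = 26
Successor of B4 is M. ES(M) = max(sum(A), sum(B)) = max(22, 26) = 26
Free float = ES(successor) - EF(current) = 26 - 26 = 0

0


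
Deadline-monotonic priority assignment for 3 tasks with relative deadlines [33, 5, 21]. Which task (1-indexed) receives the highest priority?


Sort tasks by relative deadline (ascending):
  Task 2: deadline = 5
  Task 3: deadline = 21
  Task 1: deadline = 33
Priority order (highest first): [2, 3, 1]
Highest priority task = 2

2


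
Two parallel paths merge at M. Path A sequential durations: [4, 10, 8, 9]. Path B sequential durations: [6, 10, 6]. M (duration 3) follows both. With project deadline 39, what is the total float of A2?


Forward pass: ES(A2) = sum of predecessors on chain A = 4
EF = ES + duration = 4 + 10 = 14
Backward pass: LF(M) = deadline = 39; LS(M) = 39 - 3 = 36
LF(A2) = LS(M) - sum(successors on chain A) = 36 - 17 = 19
LS = LF - duration = 19 - 10 = 9
Total float = LS - ES = 9 - 4 = 5

5


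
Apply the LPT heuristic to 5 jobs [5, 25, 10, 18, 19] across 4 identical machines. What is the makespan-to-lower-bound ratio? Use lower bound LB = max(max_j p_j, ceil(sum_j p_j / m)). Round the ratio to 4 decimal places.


LPT order: [25, 19, 18, 10, 5]
Machine loads after assignment: [25, 19, 18, 15]
LPT makespan = 25
Lower bound = max(max_job, ceil(total/4)) = max(25, 20) = 25
Ratio = 25 / 25 = 1.0

1.0


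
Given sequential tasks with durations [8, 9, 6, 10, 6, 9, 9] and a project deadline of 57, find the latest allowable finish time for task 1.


LF(activity 1) = deadline - sum of successor durations
Successors: activities 2 through 7 with durations [9, 6, 10, 6, 9, 9]
Sum of successor durations = 49
LF = 57 - 49 = 8

8


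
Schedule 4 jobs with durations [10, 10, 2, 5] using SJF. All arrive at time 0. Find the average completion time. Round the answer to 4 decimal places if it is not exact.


SJF order (ascending): [2, 5, 10, 10]
Completion times:
  Job 1: burst=2, C=2
  Job 2: burst=5, C=7
  Job 3: burst=10, C=17
  Job 4: burst=10, C=27
Average completion = 53/4 = 13.25

13.25


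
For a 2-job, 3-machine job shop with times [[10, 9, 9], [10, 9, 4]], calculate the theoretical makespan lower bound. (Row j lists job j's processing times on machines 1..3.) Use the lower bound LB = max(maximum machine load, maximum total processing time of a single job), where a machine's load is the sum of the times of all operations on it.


Machine loads:
  Machine 1: 10 + 10 = 20
  Machine 2: 9 + 9 = 18
  Machine 3: 9 + 4 = 13
Max machine load = 20
Job totals:
  Job 1: 28
  Job 2: 23
Max job total = 28
Lower bound = max(20, 28) = 28

28


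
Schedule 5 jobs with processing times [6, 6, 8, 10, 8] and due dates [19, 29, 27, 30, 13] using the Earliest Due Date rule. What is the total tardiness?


Sort by due date (EDD order): [(8, 13), (6, 19), (8, 27), (6, 29), (10, 30)]
Compute completion times and tardiness:
  Job 1: p=8, d=13, C=8, tardiness=max(0,8-13)=0
  Job 2: p=6, d=19, C=14, tardiness=max(0,14-19)=0
  Job 3: p=8, d=27, C=22, tardiness=max(0,22-27)=0
  Job 4: p=6, d=29, C=28, tardiness=max(0,28-29)=0
  Job 5: p=10, d=30, C=38, tardiness=max(0,38-30)=8
Total tardiness = 8

8


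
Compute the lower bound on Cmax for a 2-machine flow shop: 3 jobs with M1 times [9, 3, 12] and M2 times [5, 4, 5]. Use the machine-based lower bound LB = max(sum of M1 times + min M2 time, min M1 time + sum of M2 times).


LB1 = sum(M1 times) + min(M2 times) = 24 + 4 = 28
LB2 = min(M1 times) + sum(M2 times) = 3 + 14 = 17
Lower bound = max(LB1, LB2) = max(28, 17) = 28

28


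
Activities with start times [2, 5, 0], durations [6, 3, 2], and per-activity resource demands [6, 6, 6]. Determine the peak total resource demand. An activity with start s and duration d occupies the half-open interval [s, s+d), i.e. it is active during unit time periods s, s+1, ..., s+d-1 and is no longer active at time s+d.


Each activity i is active on [start_i, start_i + duration_i).
Compute total resource usage per time slot:
  t=0: active resources = [6], total = 6
  t=1: active resources = [6], total = 6
  t=2: active resources = [6], total = 6
  t=3: active resources = [6], total = 6
  t=4: active resources = [6], total = 6
  t=5: active resources = [6, 6], total = 12
  t=6: active resources = [6, 6], total = 12
  t=7: active resources = [6, 6], total = 12
Peak resource demand = 12

12


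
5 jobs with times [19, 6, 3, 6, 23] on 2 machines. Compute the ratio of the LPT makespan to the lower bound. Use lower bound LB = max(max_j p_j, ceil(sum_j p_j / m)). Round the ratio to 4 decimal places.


LPT order: [23, 19, 6, 6, 3]
Machine loads after assignment: [29, 28]
LPT makespan = 29
Lower bound = max(max_job, ceil(total/2)) = max(23, 29) = 29
Ratio = 29 / 29 = 1.0

1.0


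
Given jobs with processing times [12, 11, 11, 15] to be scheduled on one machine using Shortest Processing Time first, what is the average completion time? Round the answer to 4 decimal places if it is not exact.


Sort jobs by processing time (SPT order): [11, 11, 12, 15]
Compute completion times sequentially:
  Job 1: processing = 11, completes at 11
  Job 2: processing = 11, completes at 22
  Job 3: processing = 12, completes at 34
  Job 4: processing = 15, completes at 49
Sum of completion times = 116
Average completion time = 116/4 = 29.0

29.0


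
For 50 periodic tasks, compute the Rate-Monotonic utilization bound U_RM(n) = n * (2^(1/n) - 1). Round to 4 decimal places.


Compute 2^(1/50) = 1.0139594798
Subtract 1: 1.0139594798 - 1 = 0.0139594798
Multiply by n: 50 * 0.0139594798 = 0.6979739900
Round to 4 dp: 0.6980

0.6980


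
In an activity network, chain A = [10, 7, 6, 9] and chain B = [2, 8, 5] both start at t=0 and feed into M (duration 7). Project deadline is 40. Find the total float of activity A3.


Forward pass: ES(A3) = sum of predecessors on chain A = 17
EF = ES + duration = 17 + 6 = 23
Backward pass: LF(M) = deadline = 40; LS(M) = 40 - 7 = 33
LF(A3) = LS(M) - sum(successors on chain A) = 33 - 9 = 24
LS = LF - duration = 24 - 6 = 18
Total float = LS - ES = 18 - 17 = 1

1


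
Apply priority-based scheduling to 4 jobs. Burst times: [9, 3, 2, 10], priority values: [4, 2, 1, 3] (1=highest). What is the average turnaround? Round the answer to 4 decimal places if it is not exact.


Sort by priority (ascending = highest first):
Order: [(1, 2), (2, 3), (3, 10), (4, 9)]
Completion times:
  Priority 1, burst=2, C=2
  Priority 2, burst=3, C=5
  Priority 3, burst=10, C=15
  Priority 4, burst=9, C=24
Average turnaround = 46/4 = 11.5

11.5


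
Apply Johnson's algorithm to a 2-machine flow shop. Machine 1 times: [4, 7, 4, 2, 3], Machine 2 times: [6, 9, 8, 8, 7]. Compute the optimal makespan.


Apply Johnson's rule:
  Group 1 (a <= b): [(4, 2, 8), (5, 3, 7), (1, 4, 6), (3, 4, 8), (2, 7, 9)]
  Group 2 (a > b): []
Optimal job order: [4, 5, 1, 3, 2]
Schedule:
  Job 4: M1 done at 2, M2 done at 10
  Job 5: M1 done at 5, M2 done at 17
  Job 1: M1 done at 9, M2 done at 23
  Job 3: M1 done at 13, M2 done at 31
  Job 2: M1 done at 20, M2 done at 40
Makespan = 40

40


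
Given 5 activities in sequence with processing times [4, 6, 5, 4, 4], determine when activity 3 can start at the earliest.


Activity 3 starts after activities 1 through 2 complete.
Predecessor durations: [4, 6]
ES = 4 + 6 = 10

10


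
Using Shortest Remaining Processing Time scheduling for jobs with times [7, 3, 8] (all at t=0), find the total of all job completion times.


Since all jobs arrive at t=0, SRPT equals SPT ordering.
SPT order: [3, 7, 8]
Completion times:
  Job 1: p=3, C=3
  Job 2: p=7, C=10
  Job 3: p=8, C=18
Total completion time = 3 + 10 + 18 = 31

31


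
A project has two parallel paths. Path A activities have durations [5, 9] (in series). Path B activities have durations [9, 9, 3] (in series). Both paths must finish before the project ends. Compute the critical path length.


Path A total = 5 + 9 = 14
Path B total = 9 + 9 + 3 = 21
Critical path = longest path = max(14, 21) = 21

21


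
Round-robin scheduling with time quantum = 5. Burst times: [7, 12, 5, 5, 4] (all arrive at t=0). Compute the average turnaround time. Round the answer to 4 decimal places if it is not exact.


Time quantum = 5
Execution trace:
  J1 runs 5 units, time = 5
  J2 runs 5 units, time = 10
  J3 runs 5 units, time = 15
  J4 runs 5 units, time = 20
  J5 runs 4 units, time = 24
  J1 runs 2 units, time = 26
  J2 runs 5 units, time = 31
  J2 runs 2 units, time = 33
Finish times: [26, 33, 15, 20, 24]
Average turnaround = 118/5 = 23.6

23.6


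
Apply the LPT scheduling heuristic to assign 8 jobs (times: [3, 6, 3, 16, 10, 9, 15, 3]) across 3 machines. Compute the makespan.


Sort jobs in decreasing order (LPT): [16, 15, 10, 9, 6, 3, 3, 3]
Assign each job to the least loaded machine:
  Machine 1: jobs [16, 3, 3], load = 22
  Machine 2: jobs [15, 6], load = 21
  Machine 3: jobs [10, 9, 3], load = 22
Makespan = max load = 22

22


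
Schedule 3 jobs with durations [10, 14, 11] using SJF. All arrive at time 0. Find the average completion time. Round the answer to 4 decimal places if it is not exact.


SJF order (ascending): [10, 11, 14]
Completion times:
  Job 1: burst=10, C=10
  Job 2: burst=11, C=21
  Job 3: burst=14, C=35
Average completion = 66/3 = 22.0

22.0


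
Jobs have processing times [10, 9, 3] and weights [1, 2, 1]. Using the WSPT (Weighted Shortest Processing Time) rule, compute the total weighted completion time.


Compute p/w ratios and sort ascending (WSPT): [(3, 1), (9, 2), (10, 1)]
Compute weighted completion times:
  Job (p=3,w=1): C=3, w*C=1*3=3
  Job (p=9,w=2): C=12, w*C=2*12=24
  Job (p=10,w=1): C=22, w*C=1*22=22
Total weighted completion time = 49

49


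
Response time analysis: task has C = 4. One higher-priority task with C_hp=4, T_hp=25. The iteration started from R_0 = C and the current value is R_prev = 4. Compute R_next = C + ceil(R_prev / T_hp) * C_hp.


R_next = C + ceil(R_prev / T_hp) * C_hp
ceil(4 / 25) = ceil(0.16) = 1
Interference = 1 * 4 = 4
R_next = 4 + 4 = 8

8


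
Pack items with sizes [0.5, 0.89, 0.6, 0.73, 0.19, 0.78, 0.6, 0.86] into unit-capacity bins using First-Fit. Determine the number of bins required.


Place items sequentially using First-Fit:
  Item 0.5 -> new Bin 1
  Item 0.89 -> new Bin 2
  Item 0.6 -> new Bin 3
  Item 0.73 -> new Bin 4
  Item 0.19 -> Bin 1 (now 0.69)
  Item 0.78 -> new Bin 5
  Item 0.6 -> new Bin 6
  Item 0.86 -> new Bin 7
Total bins used = 7

7


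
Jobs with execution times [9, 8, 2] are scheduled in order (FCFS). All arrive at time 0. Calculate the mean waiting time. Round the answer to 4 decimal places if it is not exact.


FCFS order (as given): [9, 8, 2]
Waiting times:
  Job 1: wait = 0
  Job 2: wait = 9
  Job 3: wait = 17
Sum of waiting times = 26
Average waiting time = 26/3 = 8.6667

8.6667


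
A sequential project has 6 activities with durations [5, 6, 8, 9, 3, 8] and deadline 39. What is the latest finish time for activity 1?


LF(activity 1) = deadline - sum of successor durations
Successors: activities 2 through 6 with durations [6, 8, 9, 3, 8]
Sum of successor durations = 34
LF = 39 - 34 = 5

5


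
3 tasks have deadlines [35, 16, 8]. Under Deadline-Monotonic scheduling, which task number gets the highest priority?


Sort tasks by relative deadline (ascending):
  Task 3: deadline = 8
  Task 2: deadline = 16
  Task 1: deadline = 35
Priority order (highest first): [3, 2, 1]
Highest priority task = 3

3


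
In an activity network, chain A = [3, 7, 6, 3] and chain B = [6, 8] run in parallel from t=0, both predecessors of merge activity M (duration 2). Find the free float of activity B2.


ES(B2) = sum of predecessors on chain B = 6
EF(B2) = ES + duration = 6 + 8 = 14
Successor of B2 is M. ES(M) = max(sum(A), sum(B)) = max(19, 14) = 19
Free float = ES(successor) - EF(current) = 19 - 14 = 5

5


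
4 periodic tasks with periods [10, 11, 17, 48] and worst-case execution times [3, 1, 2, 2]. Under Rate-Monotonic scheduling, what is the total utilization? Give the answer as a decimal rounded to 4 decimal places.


Compute individual utilizations (exact fractions):
  Task 1: C/T = 3/10 (approx. 0.3)
  Task 2: C/T = 1/11 (approx. 0.0909)
  Task 3: C/T = 2/17 (approx. 0.1176)
  Task 4: C/T = 2/48 = 1/24 (approx. 0.0417)
Total utilization U = 3/10 + 1/11 + 2/17 + 1/24 = 12347/22440
Rounded to 4 decimal places: U = 0.5502
RM (Liu & Layland) bound for 4 tasks = 0.756828; compare with U = 12347/22440 (approx. 0.550223)
U <= bound, so schedulable by RM sufficient condition.

0.5502


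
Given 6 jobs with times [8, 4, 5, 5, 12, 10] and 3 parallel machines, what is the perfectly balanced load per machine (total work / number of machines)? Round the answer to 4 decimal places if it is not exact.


Total processing time = 8 + 4 + 5 + 5 + 12 + 10 = 44
Number of machines = 3
Ideal balanced load = 44 / 3 = 14.6667

14.6667


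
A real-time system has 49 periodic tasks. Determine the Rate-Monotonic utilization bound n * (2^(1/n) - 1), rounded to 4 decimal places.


Compute 2^(1/49) = 1.0142463870
Subtract 1: 1.0142463870 - 1 = 0.0142463870
Multiply by n: 49 * 0.0142463870 = 0.6980729630
Round to 4 dp: 0.6981

0.6981


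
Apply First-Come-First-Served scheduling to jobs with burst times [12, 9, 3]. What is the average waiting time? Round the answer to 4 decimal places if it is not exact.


FCFS order (as given): [12, 9, 3]
Waiting times:
  Job 1: wait = 0
  Job 2: wait = 12
  Job 3: wait = 21
Sum of waiting times = 33
Average waiting time = 33/3 = 11.0

11.0


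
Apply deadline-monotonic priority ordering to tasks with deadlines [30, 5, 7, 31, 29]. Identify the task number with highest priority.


Sort tasks by relative deadline (ascending):
  Task 2: deadline = 5
  Task 3: deadline = 7
  Task 5: deadline = 29
  Task 1: deadline = 30
  Task 4: deadline = 31
Priority order (highest first): [2, 3, 5, 1, 4]
Highest priority task = 2

2


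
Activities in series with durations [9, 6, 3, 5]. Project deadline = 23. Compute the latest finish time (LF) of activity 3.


LF(activity 3) = deadline - sum of successor durations
Successors: activities 4 through 4 with durations [5]
Sum of successor durations = 5
LF = 23 - 5 = 18

18


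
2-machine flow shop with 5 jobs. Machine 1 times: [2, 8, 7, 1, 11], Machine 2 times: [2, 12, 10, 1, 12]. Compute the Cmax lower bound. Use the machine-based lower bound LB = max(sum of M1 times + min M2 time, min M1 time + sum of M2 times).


LB1 = sum(M1 times) + min(M2 times) = 29 + 1 = 30
LB2 = min(M1 times) + sum(M2 times) = 1 + 37 = 38
Lower bound = max(LB1, LB2) = max(30, 38) = 38

38


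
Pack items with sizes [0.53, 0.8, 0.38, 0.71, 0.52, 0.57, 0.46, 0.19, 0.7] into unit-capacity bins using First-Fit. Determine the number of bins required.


Place items sequentially using First-Fit:
  Item 0.53 -> new Bin 1
  Item 0.8 -> new Bin 2
  Item 0.38 -> Bin 1 (now 0.91)
  Item 0.71 -> new Bin 3
  Item 0.52 -> new Bin 4
  Item 0.57 -> new Bin 5
  Item 0.46 -> Bin 4 (now 0.98)
  Item 0.19 -> Bin 2 (now 0.99)
  Item 0.7 -> new Bin 6
Total bins used = 6

6


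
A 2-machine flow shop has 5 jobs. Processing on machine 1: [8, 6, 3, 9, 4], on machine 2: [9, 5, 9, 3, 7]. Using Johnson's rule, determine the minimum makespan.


Apply Johnson's rule:
  Group 1 (a <= b): [(3, 3, 9), (5, 4, 7), (1, 8, 9)]
  Group 2 (a > b): [(2, 6, 5), (4, 9, 3)]
Optimal job order: [3, 5, 1, 2, 4]
Schedule:
  Job 3: M1 done at 3, M2 done at 12
  Job 5: M1 done at 7, M2 done at 19
  Job 1: M1 done at 15, M2 done at 28
  Job 2: M1 done at 21, M2 done at 33
  Job 4: M1 done at 30, M2 done at 36
Makespan = 36

36


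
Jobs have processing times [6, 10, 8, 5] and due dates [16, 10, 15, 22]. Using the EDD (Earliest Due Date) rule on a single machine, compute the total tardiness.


Sort by due date (EDD order): [(10, 10), (8, 15), (6, 16), (5, 22)]
Compute completion times and tardiness:
  Job 1: p=10, d=10, C=10, tardiness=max(0,10-10)=0
  Job 2: p=8, d=15, C=18, tardiness=max(0,18-15)=3
  Job 3: p=6, d=16, C=24, tardiness=max(0,24-16)=8
  Job 4: p=5, d=22, C=29, tardiness=max(0,29-22)=7
Total tardiness = 18

18


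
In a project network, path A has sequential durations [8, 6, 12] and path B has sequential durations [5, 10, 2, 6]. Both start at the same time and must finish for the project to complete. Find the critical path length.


Path A total = 8 + 6 + 12 = 26
Path B total = 5 + 10 + 2 + 6 = 23
Critical path = longest path = max(26, 23) = 26

26


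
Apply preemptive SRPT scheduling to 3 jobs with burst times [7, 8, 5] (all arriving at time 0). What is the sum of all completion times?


Since all jobs arrive at t=0, SRPT equals SPT ordering.
SPT order: [5, 7, 8]
Completion times:
  Job 1: p=5, C=5
  Job 2: p=7, C=12
  Job 3: p=8, C=20
Total completion time = 5 + 12 + 20 = 37

37


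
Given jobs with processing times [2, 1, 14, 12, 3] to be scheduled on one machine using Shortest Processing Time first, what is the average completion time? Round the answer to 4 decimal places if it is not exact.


Sort jobs by processing time (SPT order): [1, 2, 3, 12, 14]
Compute completion times sequentially:
  Job 1: processing = 1, completes at 1
  Job 2: processing = 2, completes at 3
  Job 3: processing = 3, completes at 6
  Job 4: processing = 12, completes at 18
  Job 5: processing = 14, completes at 32
Sum of completion times = 60
Average completion time = 60/5 = 12.0

12.0


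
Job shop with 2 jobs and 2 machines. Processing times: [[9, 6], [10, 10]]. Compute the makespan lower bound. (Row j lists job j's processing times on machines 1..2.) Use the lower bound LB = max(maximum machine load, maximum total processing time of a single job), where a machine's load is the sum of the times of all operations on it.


Machine loads:
  Machine 1: 9 + 10 = 19
  Machine 2: 6 + 10 = 16
Max machine load = 19
Job totals:
  Job 1: 15
  Job 2: 20
Max job total = 20
Lower bound = max(19, 20) = 20

20


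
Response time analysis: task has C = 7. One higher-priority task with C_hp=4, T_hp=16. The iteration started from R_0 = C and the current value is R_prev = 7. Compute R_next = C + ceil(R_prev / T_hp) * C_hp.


R_next = C + ceil(R_prev / T_hp) * C_hp
ceil(7 / 16) = ceil(0.4375) = 1
Interference = 1 * 4 = 4
R_next = 7 + 4 = 11

11


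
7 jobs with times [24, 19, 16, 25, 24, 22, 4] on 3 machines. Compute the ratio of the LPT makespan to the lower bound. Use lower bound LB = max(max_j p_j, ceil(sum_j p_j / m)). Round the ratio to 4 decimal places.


LPT order: [25, 24, 24, 22, 19, 16, 4]
Machine loads after assignment: [45, 46, 43]
LPT makespan = 46
Lower bound = max(max_job, ceil(total/3)) = max(25, 45) = 45
Ratio = 46 / 45 = 1.0222

1.0222
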